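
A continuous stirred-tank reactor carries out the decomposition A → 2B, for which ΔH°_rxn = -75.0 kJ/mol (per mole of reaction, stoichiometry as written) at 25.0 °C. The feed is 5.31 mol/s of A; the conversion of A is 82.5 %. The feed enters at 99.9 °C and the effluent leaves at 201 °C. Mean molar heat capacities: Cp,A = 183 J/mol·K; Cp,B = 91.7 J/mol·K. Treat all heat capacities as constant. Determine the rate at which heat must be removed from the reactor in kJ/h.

Extent of reaction ξ = 0.825 × 5.31 = 4.3807 mol/s
Reaction term: ξ·ΔH°_rxn = 4.3807 × -75.0 = -328.56 kJ/s
Sensible, feed 99.9→25 °C: -72.783 kJ/s
Outlet flows (mol/s): A 0.92925, B 8.7615
Sensible, products 25→201 °C: 171.33 kJ/s
Q = ΔH = -230.01 kJ/s = -230.01 kW
Heat removed = 828020 kJ/h

Q_out = 828000 kJ/h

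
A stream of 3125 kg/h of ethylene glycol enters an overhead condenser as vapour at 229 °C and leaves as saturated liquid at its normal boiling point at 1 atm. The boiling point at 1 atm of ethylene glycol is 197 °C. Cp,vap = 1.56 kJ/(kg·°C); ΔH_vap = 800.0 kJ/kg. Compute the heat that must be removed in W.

Q_c = 738000 W

vapour 229→197 °C: -49.92 kJ/kg
condensation at 197 °C: -800 kJ/kg
Δh = -49.92 + -800 = -849.92 kJ/kg
Q = ṁ·Δh = 3125 kg/h × -849.92 kJ/kg = -2.656e+06 kJ/h
|Q| = 737.78 kW = 737780 W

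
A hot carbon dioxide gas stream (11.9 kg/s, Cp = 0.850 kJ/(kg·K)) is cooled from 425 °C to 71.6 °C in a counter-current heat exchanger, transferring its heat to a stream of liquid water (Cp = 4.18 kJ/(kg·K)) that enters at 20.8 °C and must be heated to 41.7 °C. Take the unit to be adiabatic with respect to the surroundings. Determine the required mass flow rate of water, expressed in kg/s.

Heat released by hot stream: Q = 11.9 × 0.850 × (425 − 71.6) = 3574.6 kJ/s
Energy balance on cold side (adiabatic exchanger): Q = ṁ_c·Cp_c·(T_c,out − T_c,in)
ṁ_c = 3574.6 / [4.18 × (41.7 − 20.8)] = 40.918 kg/s

ṁ_c = 40.9 kg/s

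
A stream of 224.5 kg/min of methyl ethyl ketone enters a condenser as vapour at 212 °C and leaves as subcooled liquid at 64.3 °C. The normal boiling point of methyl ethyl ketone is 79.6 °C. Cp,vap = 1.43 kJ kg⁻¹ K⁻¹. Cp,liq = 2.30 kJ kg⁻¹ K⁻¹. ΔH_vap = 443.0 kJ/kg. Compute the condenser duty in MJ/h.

vapour 212→79.6 °C: -189.33 kJ/kg
condensation at 79.6 °C: -443 kJ/kg
liquid 79.6→64.3 °C: -35.19 kJ/kg
Δh = -189.33 + -443 + -35.19 = -667.52 kJ/kg
Q = ṁ·Δh = 224.5 kg/min × -667.52 kJ/kg = -149860 kJ/min
|Q| = 2497.6 kW = 8991.5 MJ/h

Q_c = 8990 MJ/h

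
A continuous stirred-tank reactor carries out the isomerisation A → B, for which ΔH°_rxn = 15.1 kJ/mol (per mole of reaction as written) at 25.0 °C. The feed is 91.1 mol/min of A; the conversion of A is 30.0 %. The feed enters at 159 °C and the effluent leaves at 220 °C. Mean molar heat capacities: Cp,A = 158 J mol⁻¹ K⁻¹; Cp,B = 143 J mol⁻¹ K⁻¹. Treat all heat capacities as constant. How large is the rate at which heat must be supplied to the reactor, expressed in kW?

Q_in = 20.2 kW

Extent of reaction ξ = 0.300 × 91.1 = 27.33 mol/min
Reaction term: ξ·ΔH°_rxn = 27.33 × 15.1 = 412.68 kJ/min
Sensible, feed 159→25 °C: -1928.8 kJ/min
Outlet flows (mol/min): A 63.77, B 27.33
Sensible, products 25→220 °C: 2726.9 kJ/min
Q = ΔH = 1210.8 kJ/min = 20.179 kW
Heat supplied = 20.179 kW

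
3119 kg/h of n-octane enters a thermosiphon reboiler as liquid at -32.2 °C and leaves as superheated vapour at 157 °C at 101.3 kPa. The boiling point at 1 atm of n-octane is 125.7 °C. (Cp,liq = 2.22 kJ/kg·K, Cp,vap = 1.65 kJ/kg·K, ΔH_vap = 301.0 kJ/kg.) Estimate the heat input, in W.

liquid -32.2→125.7 °C: 350.54 kJ/kg
vaporisation at 125.7 °C: 301 kJ/kg
vapour 125.7→157 °C: 51.645 kJ/kg
Δh = 350.54 + 301 + 51.645 = 703.18 kJ/kg
Q = ṁ·Δh = 3119 kg/h × 703.18 kJ/kg = 2.1932e+06 kJ/h
|Q| = 609.23 kW = 609230 W

Q = 609000 W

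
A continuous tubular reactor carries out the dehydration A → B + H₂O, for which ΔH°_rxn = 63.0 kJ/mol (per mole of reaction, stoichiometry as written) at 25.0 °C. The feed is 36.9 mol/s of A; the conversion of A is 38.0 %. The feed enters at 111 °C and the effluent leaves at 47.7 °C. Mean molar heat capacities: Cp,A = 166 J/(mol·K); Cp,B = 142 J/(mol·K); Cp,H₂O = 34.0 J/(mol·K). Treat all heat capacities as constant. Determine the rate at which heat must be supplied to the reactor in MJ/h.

Extent of reaction ξ = 0.380 × 36.9 = 14.022 mol/s
Reaction term: ξ·ΔH°_rxn = 14.022 × 63.0 = 883.39 kJ/s
Sensible, feed 111→25 °C: -526.78 kJ/s
Outlet flows (mol/s): A 22.878, B 14.022, H₂O 14.022
Sensible, products 25→47.7 °C: 142.23 kJ/s
Q = ΔH = 498.83 kJ/s = 498.83 kW
Heat supplied = 1795.8 MJ/h

Q_in = 1800 MJ/h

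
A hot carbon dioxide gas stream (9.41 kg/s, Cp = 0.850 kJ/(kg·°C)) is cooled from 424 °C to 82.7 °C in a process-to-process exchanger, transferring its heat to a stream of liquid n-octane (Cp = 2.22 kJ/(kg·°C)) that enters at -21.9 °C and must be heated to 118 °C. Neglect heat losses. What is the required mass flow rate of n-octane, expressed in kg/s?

ṁ_c = 8.79 kg/s

Heat released by hot stream: Q = 9.41 × 0.850 × (424 − 82.7) = 2729.9 kJ/s
Energy balance on cold side (adiabatic exchanger): Q = ṁ_c·Cp_c·(T_c,out − T_c,in)
ṁ_c = 2729.9 / [2.22 × (118 − -21.9)] = 8.7897 kg/s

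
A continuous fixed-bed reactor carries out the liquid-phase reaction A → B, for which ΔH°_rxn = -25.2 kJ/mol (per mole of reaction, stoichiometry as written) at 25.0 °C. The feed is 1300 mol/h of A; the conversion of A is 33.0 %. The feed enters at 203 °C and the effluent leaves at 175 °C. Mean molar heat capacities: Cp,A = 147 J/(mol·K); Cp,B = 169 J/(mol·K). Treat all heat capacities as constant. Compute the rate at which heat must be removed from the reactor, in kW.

Q_out = 4.10 kW

Extent of reaction ξ = 0.330 × 1300 = 429 mol/h
Reaction term: ξ·ΔH°_rxn = 429 × -25.2 = -10811 kJ/h
Sensible, feed 203→25 °C: -34016 kJ/h
Outlet flows (mol/h): A 871, B 429
Sensible, products 25→175 °C: 30081 kJ/h
Q = ΔH = -14746 kJ/h = -4.0961 kW
Heat removed = 4.0961 kW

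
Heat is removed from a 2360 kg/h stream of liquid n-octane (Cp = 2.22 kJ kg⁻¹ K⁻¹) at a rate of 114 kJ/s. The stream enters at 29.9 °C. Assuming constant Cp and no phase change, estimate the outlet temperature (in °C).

T_out = -48.4 °C

Q = 114 kJ/s = 410400 kJ/h
ΔT = Q/(ṁ·Cp) = 410400/(2360×2.22) = 78.333 K
T_out = 29.9 − 78.333 = -48.433 °C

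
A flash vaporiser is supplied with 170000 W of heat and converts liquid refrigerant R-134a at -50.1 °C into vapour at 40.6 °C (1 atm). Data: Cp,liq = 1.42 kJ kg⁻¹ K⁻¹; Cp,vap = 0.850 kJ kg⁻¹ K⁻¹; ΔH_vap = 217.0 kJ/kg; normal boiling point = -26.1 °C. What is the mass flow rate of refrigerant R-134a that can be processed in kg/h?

ṁ = 1990 kg/h

Δh = 1.42×(-26.1−-50.1) + 217.0 + 0.850×(40.6−-26.1) = 307.77 kJ/kg
Q = 170000 W = 170 kJ/s = 612000 kJ/h
ṁ = Q/Δh = 612000 / 307.77 = 1988.5 kg/h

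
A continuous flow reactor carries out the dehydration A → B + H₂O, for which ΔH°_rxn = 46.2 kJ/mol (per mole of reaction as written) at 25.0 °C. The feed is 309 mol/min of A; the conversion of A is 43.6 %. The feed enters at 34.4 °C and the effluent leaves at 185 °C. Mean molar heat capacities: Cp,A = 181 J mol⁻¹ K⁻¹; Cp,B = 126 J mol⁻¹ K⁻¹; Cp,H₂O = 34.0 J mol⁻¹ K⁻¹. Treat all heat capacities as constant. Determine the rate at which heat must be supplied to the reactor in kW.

Q_in = 237 kW

Extent of reaction ξ = 0.436 × 309 = 134.72 mol/min
Reaction term: ξ·ΔH°_rxn = 134.72 × 46.2 = 6224.2 kJ/min
Sensible, feed 34.4→25 °C: -525.73 kJ/min
Outlet flows (mol/min): A 174.28, B 134.72, H₂O 134.72
Sensible, products 25→185 °C: 8496 kJ/min
Q = ΔH = 14194 kJ/min = 236.57 kW
Heat supplied = 236.57 kW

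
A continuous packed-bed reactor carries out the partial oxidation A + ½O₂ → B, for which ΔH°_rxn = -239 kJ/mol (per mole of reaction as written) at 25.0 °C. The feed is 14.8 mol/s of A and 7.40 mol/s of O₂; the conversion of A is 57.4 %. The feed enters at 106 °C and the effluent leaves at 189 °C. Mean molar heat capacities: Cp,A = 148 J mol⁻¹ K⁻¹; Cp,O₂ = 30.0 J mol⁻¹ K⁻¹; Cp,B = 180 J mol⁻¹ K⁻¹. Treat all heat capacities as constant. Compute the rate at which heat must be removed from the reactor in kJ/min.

Extent of reaction ξ = 0.574 × 14.8 = 8.4952 mol/s
Reaction term: ξ·ΔH°_rxn = 8.4952 × -239 = -2030.4 kJ/s
Sensible, feed 106→25 °C: -195.4 kJ/s
Outlet flows (mol/s): A 6.3048, O₂ 3.1524, B 8.4952
Sensible, products 25→189 °C: 419.32 kJ/s
Q = ΔH = -1806.4 kJ/s = -1806.4 kW
Heat removed = 108390 kJ/min

Q_out = 108000 kJ/min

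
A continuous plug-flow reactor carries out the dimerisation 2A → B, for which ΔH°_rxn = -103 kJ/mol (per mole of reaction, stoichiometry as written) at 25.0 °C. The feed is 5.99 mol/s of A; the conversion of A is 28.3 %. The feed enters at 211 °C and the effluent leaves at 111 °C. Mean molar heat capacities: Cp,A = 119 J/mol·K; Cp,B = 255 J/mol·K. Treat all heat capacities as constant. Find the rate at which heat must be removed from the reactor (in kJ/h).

Q_out = 566000 kJ/h

Extent of reaction ξ = 0.283 × 5.99 / 2 = 0.84758 mol/s
Reaction term: ξ·ΔH°_rxn = 0.84758 × -103 = -87.301 kJ/s
Sensible, feed 211→25 °C: -132.58 kJ/s
Outlet flows (mol/s): A 4.2948, B 0.84758
Sensible, products 25→111 °C: 62.541 kJ/s
Q = ΔH = -157.34 kJ/s = -157.34 kW
Heat removed = 566440 kJ/h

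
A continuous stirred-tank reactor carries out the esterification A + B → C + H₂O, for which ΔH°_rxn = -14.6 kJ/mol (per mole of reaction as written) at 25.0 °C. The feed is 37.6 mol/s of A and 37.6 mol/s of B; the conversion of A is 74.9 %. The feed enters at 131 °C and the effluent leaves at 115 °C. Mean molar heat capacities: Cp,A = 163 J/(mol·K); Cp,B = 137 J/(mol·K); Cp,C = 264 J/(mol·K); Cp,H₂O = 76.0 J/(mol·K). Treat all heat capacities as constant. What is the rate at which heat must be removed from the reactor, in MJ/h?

Extent of reaction ξ = 0.749 × 37.6 = 28.162 mol/s
Reaction term: ξ·ΔH°_rxn = 28.162 × -14.6 = -411.17 kJ/s
Sensible, feed 131→25 °C: -1195.7 kJ/s
Outlet flows (mol/s): A 9.4376, B 9.4376, C 28.162, H₂O 28.162
Sensible, products 25→115 °C: 1116.6 kJ/s
Q = ΔH = -490.27 kJ/s = -490.27 kW
Heat removed = 1765 MJ/h

Q_out = 1760 MJ/h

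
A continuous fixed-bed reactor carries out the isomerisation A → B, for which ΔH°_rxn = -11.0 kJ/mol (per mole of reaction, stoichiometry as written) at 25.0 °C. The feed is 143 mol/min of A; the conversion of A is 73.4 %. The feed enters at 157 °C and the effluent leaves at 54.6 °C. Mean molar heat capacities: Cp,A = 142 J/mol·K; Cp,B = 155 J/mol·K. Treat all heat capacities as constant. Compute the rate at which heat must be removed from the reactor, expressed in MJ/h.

Q_out = 192 MJ/h

Extent of reaction ξ = 0.734 × 143 = 104.96 mol/min
Reaction term: ξ·ΔH°_rxn = 104.96 × -11.0 = -1154.6 kJ/min
Sensible, feed 157→25 °C: -2680.4 kJ/min
Outlet flows (mol/min): A 38.038, B 104.96
Sensible, products 25→54.6 °C: 641.45 kJ/min
Q = ΔH = -3193.5 kJ/min = -53.225 kW
Heat removed = 191.61 MJ/h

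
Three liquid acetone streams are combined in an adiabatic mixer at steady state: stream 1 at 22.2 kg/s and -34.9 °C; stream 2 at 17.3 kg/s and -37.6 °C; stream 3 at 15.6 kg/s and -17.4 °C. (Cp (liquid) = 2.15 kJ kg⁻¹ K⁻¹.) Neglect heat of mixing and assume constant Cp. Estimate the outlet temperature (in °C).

T_out = -30.8 °C

Energy balance with Q = 0: Σ ṁᵢCp,ᵢ(T_out − Tᵢ) = 0
Σ ṁᵢCp,ᵢTᵢ = 22.2×2.15×-34.9 + 17.3×2.15×-37.6 + 15.6×2.15×-17.4 = -3647.9
Σ ṁᵢCp,ᵢ = 22.2×2.15 + 17.3×2.15 + 15.6×2.15 = 118.47
T_out = -3647.9 / 118.47 = -30.793 °C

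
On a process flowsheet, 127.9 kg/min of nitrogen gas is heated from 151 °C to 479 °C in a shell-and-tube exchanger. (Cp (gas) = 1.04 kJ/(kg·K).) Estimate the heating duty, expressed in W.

Q = ṁ·Cp·ΔT = 127.9 × 1.04 × (479 − 151) = 43629 kJ/min
Converting: 43629 / 60 s = 727.15 kW
Heating duty = 727150 W

Q = 727000 W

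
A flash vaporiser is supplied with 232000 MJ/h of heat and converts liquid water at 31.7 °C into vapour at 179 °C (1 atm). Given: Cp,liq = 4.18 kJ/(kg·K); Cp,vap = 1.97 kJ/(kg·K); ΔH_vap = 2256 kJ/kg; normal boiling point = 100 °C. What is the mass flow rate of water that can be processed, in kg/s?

Δh = 4.18×(100−31.7) + 2256 + 1.97×(179−100) = 2697.1 kJ/kg
Q = 232000 MJ/h = 64444 kJ/s = 64444 kJ/s
ṁ = Q/Δh = 64444 / 2697.1 = 23.894 kg/s

ṁ = 23.9 kg/s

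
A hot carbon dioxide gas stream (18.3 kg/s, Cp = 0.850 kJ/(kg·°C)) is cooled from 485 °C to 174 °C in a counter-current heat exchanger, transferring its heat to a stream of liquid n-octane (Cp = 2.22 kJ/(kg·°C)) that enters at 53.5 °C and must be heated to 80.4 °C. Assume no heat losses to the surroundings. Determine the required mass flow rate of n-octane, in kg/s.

Heat released by hot stream: Q = 18.3 × 0.850 × (485 − 174) = 4837.6 kJ/s
Energy balance on cold side (adiabatic exchanger): Q = ṁ_c·Cp_c·(T_c,out − T_c,in)
ṁ_c = 4837.6 / [2.22 × (80.4 − 53.5)] = 81.007 kg/s

ṁ_c = 81.0 kg/s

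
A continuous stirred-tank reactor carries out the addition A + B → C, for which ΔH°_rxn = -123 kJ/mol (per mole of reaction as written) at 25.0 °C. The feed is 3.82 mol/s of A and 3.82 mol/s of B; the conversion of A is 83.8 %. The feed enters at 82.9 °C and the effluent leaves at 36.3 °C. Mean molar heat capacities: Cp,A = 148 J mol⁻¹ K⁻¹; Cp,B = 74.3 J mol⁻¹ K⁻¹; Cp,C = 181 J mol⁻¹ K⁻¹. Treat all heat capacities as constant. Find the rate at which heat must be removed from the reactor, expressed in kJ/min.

Q_out = 26100 kJ/min

Extent of reaction ξ = 0.838 × 3.82 = 3.2012 mol/s
Reaction term: ξ·ΔH°_rxn = 3.2012 × -123 = -393.74 kJ/s
Sensible, feed 82.9→25 °C: -49.168 kJ/s
Outlet flows (mol/s): A 0.61884, B 0.61884, C 3.2012
Sensible, products 25→36.3 °C: 8.1019 kJ/s
Q = ΔH = -434.81 kJ/s = -434.81 kW
Heat removed = 26089 kJ/min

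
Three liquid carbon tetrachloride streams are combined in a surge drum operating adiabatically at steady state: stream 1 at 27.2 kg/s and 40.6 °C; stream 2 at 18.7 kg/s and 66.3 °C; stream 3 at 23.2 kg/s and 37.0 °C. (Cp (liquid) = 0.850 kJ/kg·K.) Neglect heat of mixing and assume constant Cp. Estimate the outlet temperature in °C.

No heat crosses the boundary, so H_out = H_in.
T_out = Σ ṁᵢCp,ᵢTᵢ / Σ ṁᵢCp,ᵢ
      = 2722.2 / 58.735 = 46.346 °C

T_out = 46.3 °C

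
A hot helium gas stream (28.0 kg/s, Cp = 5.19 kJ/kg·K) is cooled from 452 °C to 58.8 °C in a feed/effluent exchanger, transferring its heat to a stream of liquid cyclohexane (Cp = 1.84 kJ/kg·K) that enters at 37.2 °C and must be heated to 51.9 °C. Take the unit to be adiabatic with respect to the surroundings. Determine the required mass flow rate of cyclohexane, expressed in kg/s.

ṁ_c = 2110 kg/s

Heat released by hot stream: Q = 28.0 × 5.19 × (452 − 58.8) = 57140 kJ/s
Energy balance on cold side (adiabatic exchanger): Q = ṁ_c·Cp_c·(T_c,out − T_c,in)
ṁ_c = 57140 / [1.84 × (51.9 − 37.2)] = 2112.5 kg/s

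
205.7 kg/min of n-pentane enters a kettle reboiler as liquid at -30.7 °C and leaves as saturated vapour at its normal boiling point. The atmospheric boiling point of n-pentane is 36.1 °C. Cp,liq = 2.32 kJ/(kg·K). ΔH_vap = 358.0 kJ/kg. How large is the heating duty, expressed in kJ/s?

Q = 1760 kJ/s

liquid -30.7→36.1 °C: 154.98 kJ/kg
vaporisation at 36.1 °C: 358 kJ/kg
Δh = 154.98 + 358 = 512.98 kJ/kg
Q = ṁ·Δh = 205.7 kg/min × 512.98 kJ/kg = 105520 kJ/min
|Q| = 1758.7 kW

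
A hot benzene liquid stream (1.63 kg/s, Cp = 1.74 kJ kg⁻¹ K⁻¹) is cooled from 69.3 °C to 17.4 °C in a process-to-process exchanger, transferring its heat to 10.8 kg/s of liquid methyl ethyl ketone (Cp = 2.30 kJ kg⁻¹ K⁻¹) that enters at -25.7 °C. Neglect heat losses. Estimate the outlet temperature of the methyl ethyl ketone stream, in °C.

T_c,out = -19.8 °C

Heat released by hot stream: Q = 1.63 × 1.74 × (69.3 − 17.4) = 147.2 kJ/s
Energy balance on cold side (adiabatic exchanger): Q = ṁ_c·Cp_c·(T_c,out − T_c,in)
T_c,out = -25.7 + 147.2/(10.8 × 2.30) = -19.774 °C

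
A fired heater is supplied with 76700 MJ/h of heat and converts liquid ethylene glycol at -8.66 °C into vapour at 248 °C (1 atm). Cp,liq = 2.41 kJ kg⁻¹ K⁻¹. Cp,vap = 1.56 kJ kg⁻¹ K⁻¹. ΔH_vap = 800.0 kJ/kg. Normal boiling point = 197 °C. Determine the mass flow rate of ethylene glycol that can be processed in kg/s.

ṁ = 15.5 kg/s

Δh = 2.41×(197−-8.66) + 800.0 + 1.56×(248−197) = 1375.2 kJ/kg
Q = 76700 MJ/h = 21306 kJ/s = 21306 kJ/s
ṁ = Q/Δh = 21306 / 1375.2 = 15.493 kg/s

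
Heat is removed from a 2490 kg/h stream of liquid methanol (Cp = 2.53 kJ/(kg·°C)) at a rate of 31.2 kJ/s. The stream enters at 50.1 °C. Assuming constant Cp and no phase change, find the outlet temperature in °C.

T_out = 32.3 °C

Q = 31.2 kJ/s = 112320 kJ/h
ΔT = Q/(ṁ·Cp) = 112320/(2490×2.53) = 17.829 K
T_out = 50.1 − 17.829 = 32.271 °C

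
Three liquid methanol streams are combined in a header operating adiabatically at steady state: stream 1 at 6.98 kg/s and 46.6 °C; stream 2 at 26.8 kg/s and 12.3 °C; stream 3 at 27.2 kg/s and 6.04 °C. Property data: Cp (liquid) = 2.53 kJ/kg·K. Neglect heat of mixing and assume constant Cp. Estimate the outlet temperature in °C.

Adiabatic, steady state ⇒ Σ ṁᵢCp,ᵢ(T_out − Tᵢ) = 0
Σ ṁᵢCp,ᵢTᵢ = 6.98×2.53×46.6 + 26.8×2.53×12.3 + 27.2×2.53×6.04 = 2072.6
Σ ṁᵢCp,ᵢ = 6.98×2.53 + 26.8×2.53 + 27.2×2.53 = 154.28
T_out = 2072.6 / 154.28 = 13.434 °C

T_out = 13.4 °C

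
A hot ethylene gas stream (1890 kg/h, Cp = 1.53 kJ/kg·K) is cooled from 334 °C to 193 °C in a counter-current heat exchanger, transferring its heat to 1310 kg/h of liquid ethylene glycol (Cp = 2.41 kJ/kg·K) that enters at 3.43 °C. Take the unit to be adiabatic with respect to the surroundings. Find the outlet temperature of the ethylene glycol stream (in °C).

Heat released by hot stream: Q = 1890 × 1.53 × (334 − 193) = 407730 kJ/h
Energy balance on cold side (adiabatic exchanger): Q = ṁ_c·Cp_c·(T_c,out − T_c,in)
T_c,out = 3.43 + 407730/(1310 × 2.41) = 132.58 °C

T_c,out = 133 °C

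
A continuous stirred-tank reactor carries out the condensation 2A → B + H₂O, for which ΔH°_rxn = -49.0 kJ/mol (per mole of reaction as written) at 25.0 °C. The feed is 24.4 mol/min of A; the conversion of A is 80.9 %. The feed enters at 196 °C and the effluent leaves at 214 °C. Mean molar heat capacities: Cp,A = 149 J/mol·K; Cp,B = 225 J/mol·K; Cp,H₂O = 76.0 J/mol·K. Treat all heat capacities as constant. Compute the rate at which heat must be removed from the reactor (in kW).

Q_out = 6.88 kW

Extent of reaction ξ = 0.809 × 24.4 / 2 = 9.8698 mol/min
Reaction term: ξ·ΔH°_rxn = 9.8698 × -49.0 = -483.62 kJ/min
Sensible, feed 196→25 °C: -621.69 kJ/min
Outlet flows (mol/min): A 4.6604, B 9.8698, H₂O 9.8698
Sensible, products 25→214 °C: 692.72 kJ/min
Q = ΔH = -412.58 kJ/min = -6.8764 kW
Heat removed = 6.8764 kW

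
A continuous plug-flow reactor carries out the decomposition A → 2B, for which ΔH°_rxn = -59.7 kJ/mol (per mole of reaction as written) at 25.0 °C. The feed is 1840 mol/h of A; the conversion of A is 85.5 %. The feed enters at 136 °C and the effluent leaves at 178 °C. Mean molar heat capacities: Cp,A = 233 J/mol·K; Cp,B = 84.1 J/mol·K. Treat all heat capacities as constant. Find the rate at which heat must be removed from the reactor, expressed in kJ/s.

Q_out = 25.4 kJ/s

Extent of reaction ξ = 0.855 × 1840 = 1573.2 mol/h
Reaction term: ξ·ΔH°_rxn = 1573.2 × -59.7 = -93920 kJ/h
Sensible, feed 136→25 °C: -47588 kJ/h
Outlet flows (mol/h): A 266.8, B 3146.4
Sensible, products 25→178 °C: 49997 kJ/h
Q = ΔH = -91511 kJ/h = -25.42 kW
Heat removed = 25.42 kJ/s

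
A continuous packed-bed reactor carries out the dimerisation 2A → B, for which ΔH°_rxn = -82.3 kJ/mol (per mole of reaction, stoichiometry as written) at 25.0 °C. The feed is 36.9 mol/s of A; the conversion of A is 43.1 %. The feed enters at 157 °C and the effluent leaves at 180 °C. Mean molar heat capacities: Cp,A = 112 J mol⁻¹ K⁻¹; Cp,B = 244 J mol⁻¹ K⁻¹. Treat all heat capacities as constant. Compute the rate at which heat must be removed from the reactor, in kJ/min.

Extent of reaction ξ = 0.431 × 36.9 / 2 = 7.9519 mol/s
Reaction term: ξ·ΔH°_rxn = 7.9519 × -82.3 = -654.45 kJ/s
Sensible, feed 157→25 °C: -545.53 kJ/s
Outlet flows (mol/s): A 20.996, B 7.9519
Sensible, products 25→180 °C: 665.24 kJ/s
Q = ΔH = -534.74 kJ/s = -534.74 kW
Heat removed = 32084 kJ/min

Q_out = 32100 kJ/min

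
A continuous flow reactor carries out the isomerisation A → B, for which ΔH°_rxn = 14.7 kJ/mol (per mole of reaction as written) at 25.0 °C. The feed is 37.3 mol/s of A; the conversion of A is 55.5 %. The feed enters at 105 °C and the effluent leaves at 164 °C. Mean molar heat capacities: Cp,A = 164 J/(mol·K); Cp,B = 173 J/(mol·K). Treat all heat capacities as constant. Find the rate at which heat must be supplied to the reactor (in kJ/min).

Extent of reaction ξ = 0.555 × 37.3 = 20.701 mol/s
Reaction term: ξ·ΔH°_rxn = 20.701 × 14.7 = 304.31 kJ/s
Sensible, feed 105→25 °C: -489.38 kJ/s
Outlet flows (mol/s): A 16.598, B 20.701
Sensible, products 25→164 °C: 876.19 kJ/s
Q = ΔH = 691.12 kJ/s = 691.12 kW
Heat supplied = 41467 kJ/min

Q_in = 41500 kJ/min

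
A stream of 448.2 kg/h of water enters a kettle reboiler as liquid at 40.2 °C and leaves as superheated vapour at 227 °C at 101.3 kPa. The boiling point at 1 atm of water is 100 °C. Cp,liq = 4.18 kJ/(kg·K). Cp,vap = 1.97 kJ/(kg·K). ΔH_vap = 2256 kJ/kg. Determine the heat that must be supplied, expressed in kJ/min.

Q = 20600 kJ/min

liquid 40.2→100 °C: 249.96 kJ/kg
vaporisation at 100 °C: 2256 kJ/kg
vapour 100→227 °C: 250.19 kJ/kg
Δh = 249.96 + 2256 + 250.19 = 2756.2 kJ/kg
Q = ṁ·Δh = 448.2 kg/h × 2756.2 kJ/kg = 1.2353e+06 kJ/h
|Q| = 343.14 kW = 20588 kJ/min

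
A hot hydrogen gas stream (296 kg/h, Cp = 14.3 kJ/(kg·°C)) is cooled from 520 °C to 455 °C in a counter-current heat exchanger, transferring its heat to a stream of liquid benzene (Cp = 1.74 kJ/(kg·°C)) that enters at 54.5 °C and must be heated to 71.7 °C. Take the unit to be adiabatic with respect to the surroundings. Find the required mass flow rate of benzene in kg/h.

ṁ_c = 9190 kg/h

Heat released by hot stream: Q = 296 × 14.3 × (520 − 455) = 275130 kJ/h
Energy balance on cold side (adiabatic exchanger): Q = ṁ_c·Cp_c·(T_c,out − T_c,in)
ṁ_c = 275130 / [1.74 × (71.7 − 54.5)] = 9193.1 kg/h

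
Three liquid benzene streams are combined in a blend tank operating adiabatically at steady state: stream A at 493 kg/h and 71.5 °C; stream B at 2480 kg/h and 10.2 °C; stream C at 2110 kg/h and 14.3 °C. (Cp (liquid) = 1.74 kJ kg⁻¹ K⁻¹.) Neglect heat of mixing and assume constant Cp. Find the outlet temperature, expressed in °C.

T_out = 17.8 °C

Adiabatic, steady state ⇒ Σ ṁᵢCp,ᵢ(T_out − Tᵢ) = 0
T_out = Σ ṁᵢCp,ᵢTᵢ / Σ ṁᵢCp,ᵢ
      = 157850 / 8844.4 = 17.847 °C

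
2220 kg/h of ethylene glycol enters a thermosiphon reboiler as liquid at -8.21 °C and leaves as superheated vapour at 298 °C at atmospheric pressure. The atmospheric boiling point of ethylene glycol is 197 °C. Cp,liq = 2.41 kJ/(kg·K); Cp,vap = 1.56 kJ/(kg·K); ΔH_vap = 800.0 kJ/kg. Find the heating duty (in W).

liquid -8.21→197 °C: 494.56 kJ/kg
vaporisation at 197 °C: 800 kJ/kg
vapour 197→298 °C: 157.56 kJ/kg
Δh = 494.56 + 800 + 157.56 = 1452.1 kJ/kg
Q = ṁ·Δh = 2220 kg/h × 1452.1 kJ/kg = 3.2237e+06 kJ/h
|Q| = 895.47 kW = 895470 W

Q = 895000 W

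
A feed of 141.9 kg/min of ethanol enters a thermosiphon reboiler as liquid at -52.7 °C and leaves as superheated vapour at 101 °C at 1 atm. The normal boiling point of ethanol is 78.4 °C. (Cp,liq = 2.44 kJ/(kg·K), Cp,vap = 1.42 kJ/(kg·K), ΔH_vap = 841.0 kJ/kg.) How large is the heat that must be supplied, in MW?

liquid -52.7→78.4 °C: 319.88 kJ/kg
vaporisation at 78.4 °C: 841 kJ/kg
vapour 78.4→101 °C: 32.092 kJ/kg
Δh = 319.88 + 841 + 32.092 = 1193 kJ/kg
Q = ṁ·Δh = 141.9 kg/min × 1193 kJ/kg = 169280 kJ/min
|Q| = 2821.4 kW = 2.8214 MW

Q = 2.82 MW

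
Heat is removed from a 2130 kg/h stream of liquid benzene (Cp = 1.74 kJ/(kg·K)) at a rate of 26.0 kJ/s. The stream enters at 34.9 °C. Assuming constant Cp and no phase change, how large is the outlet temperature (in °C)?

Q = 26.0 kJ/s = 93600 kJ/h
ΔT = Q/(ṁ·Cp) = 93600/(2130×1.74) = 25.255 K
T_out = 34.9 − 25.255 = 9.645 °C

T_out = 9.65 °C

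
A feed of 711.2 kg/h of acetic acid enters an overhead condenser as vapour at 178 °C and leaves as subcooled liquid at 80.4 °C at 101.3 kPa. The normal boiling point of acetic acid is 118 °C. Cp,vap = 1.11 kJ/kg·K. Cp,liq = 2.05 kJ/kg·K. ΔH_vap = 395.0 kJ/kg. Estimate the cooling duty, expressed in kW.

vapour 178→118 °C: -66.6 kJ/kg
condensation at 118 °C: -395 kJ/kg
liquid 118→80.4 °C: -77.08 kJ/kg
Δh = -66.6 + -395 + -77.08 = -538.68 kJ/kg
Q = ṁ·Δh = 711.2 kg/h × -538.68 kJ/kg = -383110 kJ/h
|Q| = 106.42 kW

Q_c = 106 kW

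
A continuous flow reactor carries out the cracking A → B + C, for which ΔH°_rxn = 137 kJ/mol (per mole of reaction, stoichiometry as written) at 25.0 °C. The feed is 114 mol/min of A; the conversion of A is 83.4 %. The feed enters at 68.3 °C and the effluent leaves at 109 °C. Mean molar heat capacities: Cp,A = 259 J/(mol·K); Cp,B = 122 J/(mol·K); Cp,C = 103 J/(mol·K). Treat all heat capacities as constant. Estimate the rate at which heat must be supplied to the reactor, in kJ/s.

Extent of reaction ξ = 0.834 × 114 = 95.076 mol/min
Reaction term: ξ·ΔH°_rxn = 95.076 × 137 = 13025 kJ/min
Sensible, feed 68.3→25 °C: -1278.5 kJ/min
Outlet flows (mol/min): A 18.924, B 95.076, C 95.076
Sensible, products 25→109 °C: 2208.6 kJ/min
Q = ΔH = 13956 kJ/min = 232.59 kW
Heat supplied = 232.59 kJ/s

Q_in = 233 kJ/s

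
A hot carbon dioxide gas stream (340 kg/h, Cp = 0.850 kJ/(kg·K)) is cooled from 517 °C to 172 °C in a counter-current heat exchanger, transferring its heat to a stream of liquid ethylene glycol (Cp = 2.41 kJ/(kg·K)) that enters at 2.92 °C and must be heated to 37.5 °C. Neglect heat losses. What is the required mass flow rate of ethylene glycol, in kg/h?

Heat released by hot stream: Q = 340 × 0.850 × (517 − 172) = 99705 kJ/h
Energy balance on cold side (adiabatic exchanger): Q = ṁ_c·Cp_c·(T_c,out − T_c,in)
ṁ_c = 99705 / [2.41 × (37.5 − 2.92)] = 1196.4 kg/h

ṁ_c = 1200 kg/h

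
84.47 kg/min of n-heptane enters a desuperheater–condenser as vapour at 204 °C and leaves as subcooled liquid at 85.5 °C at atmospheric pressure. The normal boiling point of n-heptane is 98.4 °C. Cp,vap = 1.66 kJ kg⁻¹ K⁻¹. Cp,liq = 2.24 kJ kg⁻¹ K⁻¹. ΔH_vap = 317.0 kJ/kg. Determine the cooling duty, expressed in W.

vapour 204→98.4 °C: -175.3 kJ/kg
condensation at 98.4 °C: -317 kJ/kg
liquid 98.4→85.5 °C: -28.896 kJ/kg
Δh = -175.3 + -317 + -28.896 = -521.19 kJ/kg
Q = ṁ·Δh = 84.47 kg/min × -521.19 kJ/kg = -44025 kJ/min
|Q| = 733.75 kW = 733750 W

Q_c = 734000 W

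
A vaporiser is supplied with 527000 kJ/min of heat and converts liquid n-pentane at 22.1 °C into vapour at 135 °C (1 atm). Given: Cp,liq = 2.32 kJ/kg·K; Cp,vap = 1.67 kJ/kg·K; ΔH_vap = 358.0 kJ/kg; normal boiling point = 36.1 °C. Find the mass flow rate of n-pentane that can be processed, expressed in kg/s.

ṁ = 15.8 kg/s

Δh = 2.32×(36.1−22.1) + 358.0 + 1.67×(135−36.1) = 555.64 kJ/kg
Q = 527000 kJ/min = 8783.3 kJ/s = 8783.3 kJ/s
ṁ = Q/Δh = 8783.3 / 555.64 = 15.808 kg/s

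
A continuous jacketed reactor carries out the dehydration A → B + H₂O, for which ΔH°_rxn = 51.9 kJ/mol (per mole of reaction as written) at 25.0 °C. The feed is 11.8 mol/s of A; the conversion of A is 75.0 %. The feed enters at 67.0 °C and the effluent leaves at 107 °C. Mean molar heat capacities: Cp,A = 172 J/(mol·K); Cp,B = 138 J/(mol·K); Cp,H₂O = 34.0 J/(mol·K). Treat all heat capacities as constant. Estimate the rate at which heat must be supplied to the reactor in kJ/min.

Extent of reaction ξ = 0.750 × 11.8 = 8.85 mol/s
Reaction term: ξ·ΔH°_rxn = 8.85 × 51.9 = 459.32 kJ/s
Sensible, feed 67.0→25 °C: -85.243 kJ/s
Outlet flows (mol/s): A 2.95, B 8.85, H₂O 8.85
Sensible, products 25→107 °C: 166.43 kJ/s
Q = ΔH = 540.5 kJ/s = 540.5 kW
Heat supplied = 32430 kJ/min

Q_in = 32400 kJ/min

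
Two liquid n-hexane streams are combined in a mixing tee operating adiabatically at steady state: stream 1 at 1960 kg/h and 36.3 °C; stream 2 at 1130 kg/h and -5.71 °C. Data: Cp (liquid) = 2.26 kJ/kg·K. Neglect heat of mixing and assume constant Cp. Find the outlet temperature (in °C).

T_out = 20.9 °C

Adiabatic, steady state ⇒ Σ ṁᵢCp,ᵢ(T_out − Tᵢ) = 0
Σ ṁᵢCp,ᵢTᵢ = 1960×2.26×36.3 + 1130×2.26×-5.71 = 146210
Σ ṁᵢCp,ᵢ = 1960×2.26 + 1130×2.26 = 6983.4
T_out = 146210 / 6983.4 = 20.937 °C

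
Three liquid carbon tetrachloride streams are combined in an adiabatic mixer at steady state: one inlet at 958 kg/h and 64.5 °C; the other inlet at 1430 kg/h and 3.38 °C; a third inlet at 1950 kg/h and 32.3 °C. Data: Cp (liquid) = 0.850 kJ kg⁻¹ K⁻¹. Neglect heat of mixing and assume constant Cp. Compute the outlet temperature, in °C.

No heat crosses the boundary, so H_out = H_in.
Σ ṁᵢCp,ᵢTᵢ = 958×0.850×64.5 + 1430×0.850×3.38 + 1950×0.850×32.3 = 110170
Σ ṁᵢCp,ᵢ = 958×0.850 + 1430×0.850 + 1950×0.850 = 3687.3
T_out = 110170 / 3687.3 = 29.878 °C

T_out = 29.9 °C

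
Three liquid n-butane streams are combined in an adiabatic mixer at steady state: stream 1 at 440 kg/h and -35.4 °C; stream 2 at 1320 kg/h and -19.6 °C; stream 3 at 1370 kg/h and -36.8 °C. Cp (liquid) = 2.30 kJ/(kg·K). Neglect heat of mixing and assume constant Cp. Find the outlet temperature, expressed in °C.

No heat crosses the boundary, so H_out = H_in.
Σ ṁᵢCp,ᵢTᵢ = 440×2.30×-35.4 + 1320×2.30×-19.6 + 1370×2.30×-36.8 = -211290
Σ ṁᵢCp,ᵢ = 440×2.30 + 1320×2.30 + 1370×2.30 = 7199
T_out = -211290 / 7199 = -29.35 °C

T_out = -29.3 °C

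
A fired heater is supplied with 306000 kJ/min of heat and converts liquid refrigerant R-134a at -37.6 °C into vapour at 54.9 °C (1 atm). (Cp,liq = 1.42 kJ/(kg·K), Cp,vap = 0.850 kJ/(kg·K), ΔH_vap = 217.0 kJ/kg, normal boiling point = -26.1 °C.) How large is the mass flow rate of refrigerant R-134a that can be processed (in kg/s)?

ṁ = 16.9 kg/s

Δh = 1.42×(-26.1−-37.6) + 217.0 + 0.850×(54.9−-26.1) = 302.18 kJ/kg
Q = 306000 kJ/min = 5100 kJ/s = 5100 kJ/s
ṁ = Q/Δh = 5100 / 302.18 = 16.877 kg/s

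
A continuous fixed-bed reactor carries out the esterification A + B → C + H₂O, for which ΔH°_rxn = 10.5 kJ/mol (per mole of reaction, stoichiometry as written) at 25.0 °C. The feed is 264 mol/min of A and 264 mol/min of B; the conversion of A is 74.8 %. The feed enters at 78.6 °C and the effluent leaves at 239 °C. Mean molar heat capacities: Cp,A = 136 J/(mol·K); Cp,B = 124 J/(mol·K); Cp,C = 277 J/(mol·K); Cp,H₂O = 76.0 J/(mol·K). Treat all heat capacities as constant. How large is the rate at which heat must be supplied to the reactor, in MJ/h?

Extent of reaction ξ = 0.748 × 264 = 197.47 mol/min
Reaction term: ξ·ΔH°_rxn = 197.47 × 10.5 = 2073.5 kJ/min
Sensible, feed 78.6→25 °C: -3679.1 kJ/min
Outlet flows (mol/min): A 66.528, B 66.528, C 197.47, H₂O 197.47
Sensible, products 25→239 °C: 18619 kJ/min
Q = ΔH = 17013 kJ/min = 283.56 kW
Heat supplied = 1020.8 MJ/h

Q_in = 1020 MJ/h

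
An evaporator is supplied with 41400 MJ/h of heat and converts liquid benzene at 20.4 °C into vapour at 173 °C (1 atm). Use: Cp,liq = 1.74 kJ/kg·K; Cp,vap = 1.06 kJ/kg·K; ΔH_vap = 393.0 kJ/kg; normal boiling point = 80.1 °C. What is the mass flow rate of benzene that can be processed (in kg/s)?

Δh = 1.74×(80.1−20.4) + 393.0 + 1.06×(173−80.1) = 595.35 kJ/kg
Q = 41400 MJ/h = 11500 kJ/s = 11500 kJ/s
ṁ = Q/Δh = 11500 / 595.35 = 19.316 kg/s

ṁ = 19.3 kg/s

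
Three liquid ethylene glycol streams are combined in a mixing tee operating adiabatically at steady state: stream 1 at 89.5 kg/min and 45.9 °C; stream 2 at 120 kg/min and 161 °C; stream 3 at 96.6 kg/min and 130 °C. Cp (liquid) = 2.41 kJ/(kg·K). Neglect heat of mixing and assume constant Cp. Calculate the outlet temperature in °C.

Energy balance with Q = 0: Σ ṁᵢCp,ᵢ(T_out − Tᵢ) = 0
Σ ṁᵢCp,ᵢTᵢ = 89.5×2.41×45.9 + 120×2.41×161 + 96.6×2.41×130 = 86726
Σ ṁᵢCp,ᵢ = 89.5×2.41 + 120×2.41 + 96.6×2.41 = 737.7
T_out = 86726 / 737.7 = 117.56 °C

T_out = 118 °C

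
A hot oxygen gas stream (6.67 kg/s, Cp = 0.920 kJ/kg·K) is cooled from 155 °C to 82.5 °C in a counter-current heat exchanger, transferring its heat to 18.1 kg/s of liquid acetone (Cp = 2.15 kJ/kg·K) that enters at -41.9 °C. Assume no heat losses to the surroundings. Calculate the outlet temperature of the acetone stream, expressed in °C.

T_c,out = -30.5 °C

Heat released by hot stream: Q = 6.67 × 0.920 × (155 − 82.5) = 444.89 kJ/s
Energy balance on cold side (adiabatic exchanger): Q = ṁ_c·Cp_c·(T_c,out − T_c,in)
T_c,out = -41.9 + 444.89/(18.1 × 2.15) = -30.468 °C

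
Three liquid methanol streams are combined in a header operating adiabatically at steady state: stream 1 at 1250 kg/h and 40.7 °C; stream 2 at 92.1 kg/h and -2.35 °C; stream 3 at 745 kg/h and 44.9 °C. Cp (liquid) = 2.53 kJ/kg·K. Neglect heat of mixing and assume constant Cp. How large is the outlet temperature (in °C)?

Adiabatic, steady state ⇒ Σ ṁᵢCp,ᵢ(T_out − Tᵢ) = 0
T_out = Σ ṁᵢCp,ᵢTᵢ / Σ ṁᵢCp,ᵢ
      = 212800 / 5280.4 = 40.299 °C

T_out = 40.3 °C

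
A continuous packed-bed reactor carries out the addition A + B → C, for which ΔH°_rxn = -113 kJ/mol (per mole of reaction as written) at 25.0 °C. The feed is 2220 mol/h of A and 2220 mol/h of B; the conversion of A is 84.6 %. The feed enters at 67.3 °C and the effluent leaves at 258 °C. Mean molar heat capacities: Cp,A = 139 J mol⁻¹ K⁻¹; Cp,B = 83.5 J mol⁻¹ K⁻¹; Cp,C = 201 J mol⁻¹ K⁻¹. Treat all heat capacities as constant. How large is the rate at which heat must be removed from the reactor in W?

Q_out = 35400 W

Extent of reaction ξ = 0.846 × 2220 = 1878.1 mol/h
Reaction term: ξ·ΔH°_rxn = 1878.1 × -113 = -212230 kJ/h
Sensible, feed 67.3→25 °C: -20894 kJ/h
Outlet flows (mol/h): A 341.88, B 341.88, C 1878.1
Sensible, products 25→258 °C: 105680 kJ/h
Q = ΔH = -127440 kJ/h = -35.4 kW
Heat removed = 35400 W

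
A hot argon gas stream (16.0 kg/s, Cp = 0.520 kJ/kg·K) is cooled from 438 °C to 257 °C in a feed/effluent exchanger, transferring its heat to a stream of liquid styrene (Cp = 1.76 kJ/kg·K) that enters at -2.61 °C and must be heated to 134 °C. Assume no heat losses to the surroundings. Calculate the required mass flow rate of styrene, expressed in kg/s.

Heat released by hot stream: Q = 16.0 × 0.520 × (438 − 257) = 1505.9 kJ/s
Energy balance on cold side (adiabatic exchanger): Q = ṁ_c·Cp_c·(T_c,out − T_c,in)
ṁ_c = 1505.9 / [1.76 × (134 − -2.61)] = 6.2634 kg/s

ṁ_c = 6.26 kg/s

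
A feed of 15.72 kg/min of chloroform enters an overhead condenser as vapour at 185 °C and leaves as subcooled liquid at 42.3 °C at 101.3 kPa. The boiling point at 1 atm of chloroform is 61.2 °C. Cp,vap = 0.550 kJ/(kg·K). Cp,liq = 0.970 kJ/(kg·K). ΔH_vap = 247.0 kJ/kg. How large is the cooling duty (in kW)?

Q_c = 87.4 kW

vapour 185→61.2 °C: -68.09 kJ/kg
condensation at 61.2 °C: -247 kJ/kg
liquid 61.2→42.3 °C: -18.333 kJ/kg
Δh = -68.09 + -247 + -18.333 = -333.42 kJ/kg
Q = ṁ·Δh = 15.72 kg/min × -333.42 kJ/kg = -5241.4 kJ/min
|Q| = 87.357 kW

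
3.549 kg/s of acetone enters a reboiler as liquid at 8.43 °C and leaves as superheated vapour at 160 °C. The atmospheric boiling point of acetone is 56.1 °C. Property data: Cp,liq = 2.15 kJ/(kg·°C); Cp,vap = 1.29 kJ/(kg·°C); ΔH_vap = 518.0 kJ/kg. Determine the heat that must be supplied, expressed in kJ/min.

Q = 161000 kJ/min

liquid 8.43→56.1 °C: 102.49 kJ/kg
vaporisation at 56.1 °C: 518 kJ/kg
vapour 56.1→160 °C: 134.03 kJ/kg
Δh = 102.49 + 518 + 134.03 = 754.52 kJ/kg
Q = ṁ·Δh = 3.549 kg/s × 754.52 kJ/kg = 2677.8 kJ/s
|Q| = 2677.8 kW = 160670 kJ/min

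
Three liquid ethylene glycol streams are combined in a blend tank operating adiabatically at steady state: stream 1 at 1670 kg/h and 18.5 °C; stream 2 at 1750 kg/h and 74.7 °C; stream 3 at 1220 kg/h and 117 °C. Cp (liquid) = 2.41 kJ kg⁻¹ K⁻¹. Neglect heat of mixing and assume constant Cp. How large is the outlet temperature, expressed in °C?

T_out = 65.6 °C

Energy balance with Q = 0: Σ ṁᵢCp,ᵢ(T_out − Tᵢ) = 0
T_out = Σ ṁᵢCp,ᵢTᵢ / Σ ṁᵢCp,ᵢ
      = 733510 / 11182 = 65.595 °C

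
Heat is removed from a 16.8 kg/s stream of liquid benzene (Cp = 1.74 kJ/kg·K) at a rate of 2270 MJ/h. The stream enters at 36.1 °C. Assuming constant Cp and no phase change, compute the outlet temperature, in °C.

Q = 2270 MJ/h = 630.56 kJ/s
ΔT = Q/(ṁ·Cp) = 630.56/(16.8×1.74) = 21.571 K
T_out = 36.1 − 21.571 = 14.529 °C

T_out = 14.5 °C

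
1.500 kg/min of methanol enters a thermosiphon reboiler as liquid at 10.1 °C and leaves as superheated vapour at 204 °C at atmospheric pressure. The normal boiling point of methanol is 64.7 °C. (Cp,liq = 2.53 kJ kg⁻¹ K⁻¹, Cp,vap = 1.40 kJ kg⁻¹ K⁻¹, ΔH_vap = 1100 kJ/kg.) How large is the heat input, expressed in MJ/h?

Q = 129 MJ/h

liquid 10.1→64.7 °C: 138.14 kJ/kg
vaporisation at 64.7 °C: 1100 kJ/kg
vapour 64.7→204 °C: 195.02 kJ/kg
Δh = 138.14 + 1100 + 195.02 = 1433.2 kJ/kg
Q = ṁ·Δh = 1.500 kg/min × 1433.2 kJ/kg = 2149.7 kJ/min
|Q| = 35.829 kW = 128.98 MJ/h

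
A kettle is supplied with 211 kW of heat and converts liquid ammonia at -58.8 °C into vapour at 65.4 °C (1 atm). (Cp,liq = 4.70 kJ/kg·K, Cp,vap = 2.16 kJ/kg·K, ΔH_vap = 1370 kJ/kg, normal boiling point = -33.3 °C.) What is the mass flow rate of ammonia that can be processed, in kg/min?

Δh = 4.70×(-33.3−-58.8) + 1370 + 2.16×(65.4−-33.3) = 1703 kJ/kg
Q = 211 kW = 211 kJ/s = 12660 kJ/min
ṁ = Q/Δh = 12660 / 1703 = 7.4338 kg/min

ṁ = 7.43 kg/min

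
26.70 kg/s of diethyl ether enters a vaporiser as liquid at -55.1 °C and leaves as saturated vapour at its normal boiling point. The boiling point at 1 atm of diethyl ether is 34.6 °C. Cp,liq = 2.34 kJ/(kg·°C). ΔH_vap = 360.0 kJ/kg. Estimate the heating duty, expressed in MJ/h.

Q = 54800 MJ/h

liquid -55.1→34.6 °C: 209.9 kJ/kg
vaporisation at 34.6 °C: 360 kJ/kg
Δh = 209.9 + 360 = 569.9 kJ/kg
Q = ṁ·Δh = 26.70 kg/s × 569.9 kJ/kg = 15216 kJ/s
|Q| = 15216 kW = 54779 MJ/h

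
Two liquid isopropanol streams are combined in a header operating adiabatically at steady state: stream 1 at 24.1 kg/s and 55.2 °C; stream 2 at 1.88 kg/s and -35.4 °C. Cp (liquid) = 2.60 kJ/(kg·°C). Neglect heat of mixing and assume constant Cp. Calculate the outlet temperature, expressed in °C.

Adiabatic, steady state ⇒ Σ ṁᵢCp,ᵢ(T_out − Tᵢ) = 0
T_out = Σ ṁᵢCp,ᵢTᵢ / Σ ṁᵢCp,ᵢ
      = 3285.8 / 67.548 = 48.644 °C

T_out = 48.6 °C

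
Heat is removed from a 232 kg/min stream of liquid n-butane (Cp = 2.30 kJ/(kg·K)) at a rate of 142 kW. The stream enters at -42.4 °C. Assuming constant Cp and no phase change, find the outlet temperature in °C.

T_out = -58.4 °C

Q = 142 kW = 8520 kJ/min
ΔT = Q/(ṁ·Cp) = 8520/(232×2.30) = 15.967 K
T_out = -42.4 − 15.967 = -58.367 °C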